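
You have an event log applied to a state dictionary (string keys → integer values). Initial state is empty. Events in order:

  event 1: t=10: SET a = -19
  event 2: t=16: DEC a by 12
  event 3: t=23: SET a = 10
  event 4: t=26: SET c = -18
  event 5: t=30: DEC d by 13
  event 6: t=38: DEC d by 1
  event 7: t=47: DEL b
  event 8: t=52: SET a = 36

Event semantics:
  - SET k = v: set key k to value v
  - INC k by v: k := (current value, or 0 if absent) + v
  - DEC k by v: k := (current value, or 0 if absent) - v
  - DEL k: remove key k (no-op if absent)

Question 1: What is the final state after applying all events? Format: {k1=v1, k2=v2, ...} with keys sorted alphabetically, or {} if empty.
Answer: {a=36, c=-18, d=-14}

Derivation:
  after event 1 (t=10: SET a = -19): {a=-19}
  after event 2 (t=16: DEC a by 12): {a=-31}
  after event 3 (t=23: SET a = 10): {a=10}
  after event 4 (t=26: SET c = -18): {a=10, c=-18}
  after event 5 (t=30: DEC d by 13): {a=10, c=-18, d=-13}
  after event 6 (t=38: DEC d by 1): {a=10, c=-18, d=-14}
  after event 7 (t=47: DEL b): {a=10, c=-18, d=-14}
  after event 8 (t=52: SET a = 36): {a=36, c=-18, d=-14}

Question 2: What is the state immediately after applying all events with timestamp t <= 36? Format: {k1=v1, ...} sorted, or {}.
Apply events with t <= 36 (5 events):
  after event 1 (t=10: SET a = -19): {a=-19}
  after event 2 (t=16: DEC a by 12): {a=-31}
  after event 3 (t=23: SET a = 10): {a=10}
  after event 4 (t=26: SET c = -18): {a=10, c=-18}
  after event 5 (t=30: DEC d by 13): {a=10, c=-18, d=-13}

Answer: {a=10, c=-18, d=-13}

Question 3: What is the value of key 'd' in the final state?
Answer: -14

Derivation:
Track key 'd' through all 8 events:
  event 1 (t=10: SET a = -19): d unchanged
  event 2 (t=16: DEC a by 12): d unchanged
  event 3 (t=23: SET a = 10): d unchanged
  event 4 (t=26: SET c = -18): d unchanged
  event 5 (t=30: DEC d by 13): d (absent) -> -13
  event 6 (t=38: DEC d by 1): d -13 -> -14
  event 7 (t=47: DEL b): d unchanged
  event 8 (t=52: SET a = 36): d unchanged
Final: d = -14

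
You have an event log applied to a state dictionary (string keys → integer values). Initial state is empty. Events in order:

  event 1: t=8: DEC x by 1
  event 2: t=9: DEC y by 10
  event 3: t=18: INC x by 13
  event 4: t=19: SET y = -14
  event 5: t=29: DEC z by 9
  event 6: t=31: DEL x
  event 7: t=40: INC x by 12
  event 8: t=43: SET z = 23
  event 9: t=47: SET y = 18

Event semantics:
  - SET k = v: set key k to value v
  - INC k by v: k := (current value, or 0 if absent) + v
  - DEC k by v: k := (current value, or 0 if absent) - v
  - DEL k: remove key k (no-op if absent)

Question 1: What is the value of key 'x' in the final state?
Answer: 12

Derivation:
Track key 'x' through all 9 events:
  event 1 (t=8: DEC x by 1): x (absent) -> -1
  event 2 (t=9: DEC y by 10): x unchanged
  event 3 (t=18: INC x by 13): x -1 -> 12
  event 4 (t=19: SET y = -14): x unchanged
  event 5 (t=29: DEC z by 9): x unchanged
  event 6 (t=31: DEL x): x 12 -> (absent)
  event 7 (t=40: INC x by 12): x (absent) -> 12
  event 8 (t=43: SET z = 23): x unchanged
  event 9 (t=47: SET y = 18): x unchanged
Final: x = 12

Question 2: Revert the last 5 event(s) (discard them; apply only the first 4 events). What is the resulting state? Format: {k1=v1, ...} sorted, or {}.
Keep first 4 events (discard last 5):
  after event 1 (t=8: DEC x by 1): {x=-1}
  after event 2 (t=9: DEC y by 10): {x=-1, y=-10}
  after event 3 (t=18: INC x by 13): {x=12, y=-10}
  after event 4 (t=19: SET y = -14): {x=12, y=-14}

Answer: {x=12, y=-14}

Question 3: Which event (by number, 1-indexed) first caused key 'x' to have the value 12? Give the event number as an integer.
Answer: 3

Derivation:
Looking for first event where x becomes 12:
  event 1: x = -1
  event 2: x = -1
  event 3: x -1 -> 12  <-- first match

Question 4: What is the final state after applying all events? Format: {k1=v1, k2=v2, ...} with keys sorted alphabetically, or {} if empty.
  after event 1 (t=8: DEC x by 1): {x=-1}
  after event 2 (t=9: DEC y by 10): {x=-1, y=-10}
  after event 3 (t=18: INC x by 13): {x=12, y=-10}
  after event 4 (t=19: SET y = -14): {x=12, y=-14}
  after event 5 (t=29: DEC z by 9): {x=12, y=-14, z=-9}
  after event 6 (t=31: DEL x): {y=-14, z=-9}
  after event 7 (t=40: INC x by 12): {x=12, y=-14, z=-9}
  after event 8 (t=43: SET z = 23): {x=12, y=-14, z=23}
  after event 9 (t=47: SET y = 18): {x=12, y=18, z=23}

Answer: {x=12, y=18, z=23}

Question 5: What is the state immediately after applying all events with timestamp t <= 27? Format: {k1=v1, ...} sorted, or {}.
Answer: {x=12, y=-14}

Derivation:
Apply events with t <= 27 (4 events):
  after event 1 (t=8: DEC x by 1): {x=-1}
  after event 2 (t=9: DEC y by 10): {x=-1, y=-10}
  after event 3 (t=18: INC x by 13): {x=12, y=-10}
  after event 4 (t=19: SET y = -14): {x=12, y=-14}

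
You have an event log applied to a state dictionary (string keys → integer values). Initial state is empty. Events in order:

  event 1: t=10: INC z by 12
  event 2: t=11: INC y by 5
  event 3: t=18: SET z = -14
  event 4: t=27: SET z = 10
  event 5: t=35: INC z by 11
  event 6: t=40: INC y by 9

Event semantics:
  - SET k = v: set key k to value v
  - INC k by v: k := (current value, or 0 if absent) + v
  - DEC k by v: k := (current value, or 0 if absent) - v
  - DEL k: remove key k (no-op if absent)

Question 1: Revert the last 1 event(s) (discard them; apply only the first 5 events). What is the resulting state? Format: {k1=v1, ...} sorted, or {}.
Answer: {y=5, z=21}

Derivation:
Keep first 5 events (discard last 1):
  after event 1 (t=10: INC z by 12): {z=12}
  after event 2 (t=11: INC y by 5): {y=5, z=12}
  after event 3 (t=18: SET z = -14): {y=5, z=-14}
  after event 4 (t=27: SET z = 10): {y=5, z=10}
  after event 5 (t=35: INC z by 11): {y=5, z=21}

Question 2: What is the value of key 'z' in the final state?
Answer: 21

Derivation:
Track key 'z' through all 6 events:
  event 1 (t=10: INC z by 12): z (absent) -> 12
  event 2 (t=11: INC y by 5): z unchanged
  event 3 (t=18: SET z = -14): z 12 -> -14
  event 4 (t=27: SET z = 10): z -14 -> 10
  event 5 (t=35: INC z by 11): z 10 -> 21
  event 6 (t=40: INC y by 9): z unchanged
Final: z = 21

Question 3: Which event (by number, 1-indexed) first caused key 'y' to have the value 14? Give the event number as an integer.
Looking for first event where y becomes 14:
  event 2: y = 5
  event 3: y = 5
  event 4: y = 5
  event 5: y = 5
  event 6: y 5 -> 14  <-- first match

Answer: 6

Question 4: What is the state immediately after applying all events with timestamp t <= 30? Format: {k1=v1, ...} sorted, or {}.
Apply events with t <= 30 (4 events):
  after event 1 (t=10: INC z by 12): {z=12}
  after event 2 (t=11: INC y by 5): {y=5, z=12}
  after event 3 (t=18: SET z = -14): {y=5, z=-14}
  after event 4 (t=27: SET z = 10): {y=5, z=10}

Answer: {y=5, z=10}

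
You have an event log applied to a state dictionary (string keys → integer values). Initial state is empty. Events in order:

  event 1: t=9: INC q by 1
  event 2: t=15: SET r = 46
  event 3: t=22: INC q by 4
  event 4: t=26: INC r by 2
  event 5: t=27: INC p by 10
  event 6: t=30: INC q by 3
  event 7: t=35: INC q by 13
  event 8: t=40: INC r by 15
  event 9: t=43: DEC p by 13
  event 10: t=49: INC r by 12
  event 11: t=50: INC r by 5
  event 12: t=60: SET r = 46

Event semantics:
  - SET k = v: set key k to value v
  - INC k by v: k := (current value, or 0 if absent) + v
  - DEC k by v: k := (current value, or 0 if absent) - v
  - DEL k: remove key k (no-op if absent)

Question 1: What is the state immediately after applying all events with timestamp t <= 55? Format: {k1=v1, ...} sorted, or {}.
Answer: {p=-3, q=21, r=80}

Derivation:
Apply events with t <= 55 (11 events):
  after event 1 (t=9: INC q by 1): {q=1}
  after event 2 (t=15: SET r = 46): {q=1, r=46}
  after event 3 (t=22: INC q by 4): {q=5, r=46}
  after event 4 (t=26: INC r by 2): {q=5, r=48}
  after event 5 (t=27: INC p by 10): {p=10, q=5, r=48}
  after event 6 (t=30: INC q by 3): {p=10, q=8, r=48}
  after event 7 (t=35: INC q by 13): {p=10, q=21, r=48}
  after event 8 (t=40: INC r by 15): {p=10, q=21, r=63}
  after event 9 (t=43: DEC p by 13): {p=-3, q=21, r=63}
  after event 10 (t=49: INC r by 12): {p=-3, q=21, r=75}
  after event 11 (t=50: INC r by 5): {p=-3, q=21, r=80}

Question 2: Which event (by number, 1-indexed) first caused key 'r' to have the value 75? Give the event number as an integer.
Answer: 10

Derivation:
Looking for first event where r becomes 75:
  event 2: r = 46
  event 3: r = 46
  event 4: r = 48
  event 5: r = 48
  event 6: r = 48
  event 7: r = 48
  event 8: r = 63
  event 9: r = 63
  event 10: r 63 -> 75  <-- first match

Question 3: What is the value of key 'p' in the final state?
Answer: -3

Derivation:
Track key 'p' through all 12 events:
  event 1 (t=9: INC q by 1): p unchanged
  event 2 (t=15: SET r = 46): p unchanged
  event 3 (t=22: INC q by 4): p unchanged
  event 4 (t=26: INC r by 2): p unchanged
  event 5 (t=27: INC p by 10): p (absent) -> 10
  event 6 (t=30: INC q by 3): p unchanged
  event 7 (t=35: INC q by 13): p unchanged
  event 8 (t=40: INC r by 15): p unchanged
  event 9 (t=43: DEC p by 13): p 10 -> -3
  event 10 (t=49: INC r by 12): p unchanged
  event 11 (t=50: INC r by 5): p unchanged
  event 12 (t=60: SET r = 46): p unchanged
Final: p = -3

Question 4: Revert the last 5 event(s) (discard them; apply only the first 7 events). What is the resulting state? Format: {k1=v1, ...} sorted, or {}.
Keep first 7 events (discard last 5):
  after event 1 (t=9: INC q by 1): {q=1}
  after event 2 (t=15: SET r = 46): {q=1, r=46}
  after event 3 (t=22: INC q by 4): {q=5, r=46}
  after event 4 (t=26: INC r by 2): {q=5, r=48}
  after event 5 (t=27: INC p by 10): {p=10, q=5, r=48}
  after event 6 (t=30: INC q by 3): {p=10, q=8, r=48}
  after event 7 (t=35: INC q by 13): {p=10, q=21, r=48}

Answer: {p=10, q=21, r=48}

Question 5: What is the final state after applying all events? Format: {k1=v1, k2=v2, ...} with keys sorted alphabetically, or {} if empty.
  after event 1 (t=9: INC q by 1): {q=1}
  after event 2 (t=15: SET r = 46): {q=1, r=46}
  after event 3 (t=22: INC q by 4): {q=5, r=46}
  after event 4 (t=26: INC r by 2): {q=5, r=48}
  after event 5 (t=27: INC p by 10): {p=10, q=5, r=48}
  after event 6 (t=30: INC q by 3): {p=10, q=8, r=48}
  after event 7 (t=35: INC q by 13): {p=10, q=21, r=48}
  after event 8 (t=40: INC r by 15): {p=10, q=21, r=63}
  after event 9 (t=43: DEC p by 13): {p=-3, q=21, r=63}
  after event 10 (t=49: INC r by 12): {p=-3, q=21, r=75}
  after event 11 (t=50: INC r by 5): {p=-3, q=21, r=80}
  after event 12 (t=60: SET r = 46): {p=-3, q=21, r=46}

Answer: {p=-3, q=21, r=46}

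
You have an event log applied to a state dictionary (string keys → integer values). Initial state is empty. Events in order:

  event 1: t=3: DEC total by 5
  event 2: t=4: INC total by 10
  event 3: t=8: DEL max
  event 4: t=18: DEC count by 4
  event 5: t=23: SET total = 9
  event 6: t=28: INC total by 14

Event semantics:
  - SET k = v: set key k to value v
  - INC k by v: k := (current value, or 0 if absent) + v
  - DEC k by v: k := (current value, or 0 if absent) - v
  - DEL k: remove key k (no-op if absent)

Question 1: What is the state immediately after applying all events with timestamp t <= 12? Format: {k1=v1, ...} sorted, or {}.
Apply events with t <= 12 (3 events):
  after event 1 (t=3: DEC total by 5): {total=-5}
  after event 2 (t=4: INC total by 10): {total=5}
  after event 3 (t=8: DEL max): {total=5}

Answer: {total=5}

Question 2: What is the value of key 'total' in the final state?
Answer: 23

Derivation:
Track key 'total' through all 6 events:
  event 1 (t=3: DEC total by 5): total (absent) -> -5
  event 2 (t=4: INC total by 10): total -5 -> 5
  event 3 (t=8: DEL max): total unchanged
  event 4 (t=18: DEC count by 4): total unchanged
  event 5 (t=23: SET total = 9): total 5 -> 9
  event 6 (t=28: INC total by 14): total 9 -> 23
Final: total = 23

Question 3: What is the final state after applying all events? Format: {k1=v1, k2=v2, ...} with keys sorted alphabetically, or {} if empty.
Answer: {count=-4, total=23}

Derivation:
  after event 1 (t=3: DEC total by 5): {total=-5}
  after event 2 (t=4: INC total by 10): {total=5}
  after event 3 (t=8: DEL max): {total=5}
  after event 4 (t=18: DEC count by 4): {count=-4, total=5}
  after event 5 (t=23: SET total = 9): {count=-4, total=9}
  after event 6 (t=28: INC total by 14): {count=-4, total=23}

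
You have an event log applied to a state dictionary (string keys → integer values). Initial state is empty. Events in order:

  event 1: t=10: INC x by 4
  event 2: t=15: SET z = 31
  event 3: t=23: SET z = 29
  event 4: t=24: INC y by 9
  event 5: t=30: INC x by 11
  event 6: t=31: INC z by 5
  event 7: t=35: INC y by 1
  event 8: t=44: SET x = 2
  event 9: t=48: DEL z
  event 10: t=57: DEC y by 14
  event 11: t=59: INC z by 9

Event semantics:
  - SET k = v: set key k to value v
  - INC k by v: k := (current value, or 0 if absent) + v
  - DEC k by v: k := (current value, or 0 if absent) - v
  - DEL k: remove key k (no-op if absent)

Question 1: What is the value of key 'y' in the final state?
Track key 'y' through all 11 events:
  event 1 (t=10: INC x by 4): y unchanged
  event 2 (t=15: SET z = 31): y unchanged
  event 3 (t=23: SET z = 29): y unchanged
  event 4 (t=24: INC y by 9): y (absent) -> 9
  event 5 (t=30: INC x by 11): y unchanged
  event 6 (t=31: INC z by 5): y unchanged
  event 7 (t=35: INC y by 1): y 9 -> 10
  event 8 (t=44: SET x = 2): y unchanged
  event 9 (t=48: DEL z): y unchanged
  event 10 (t=57: DEC y by 14): y 10 -> -4
  event 11 (t=59: INC z by 9): y unchanged
Final: y = -4

Answer: -4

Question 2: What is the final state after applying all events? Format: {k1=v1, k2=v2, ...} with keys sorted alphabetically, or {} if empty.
Answer: {x=2, y=-4, z=9}

Derivation:
  after event 1 (t=10: INC x by 4): {x=4}
  after event 2 (t=15: SET z = 31): {x=4, z=31}
  after event 3 (t=23: SET z = 29): {x=4, z=29}
  after event 4 (t=24: INC y by 9): {x=4, y=9, z=29}
  after event 5 (t=30: INC x by 11): {x=15, y=9, z=29}
  after event 6 (t=31: INC z by 5): {x=15, y=9, z=34}
  after event 7 (t=35: INC y by 1): {x=15, y=10, z=34}
  after event 8 (t=44: SET x = 2): {x=2, y=10, z=34}
  after event 9 (t=48: DEL z): {x=2, y=10}
  after event 10 (t=57: DEC y by 14): {x=2, y=-4}
  after event 11 (t=59: INC z by 9): {x=2, y=-4, z=9}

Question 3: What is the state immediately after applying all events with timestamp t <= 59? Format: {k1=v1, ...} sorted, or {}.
Apply events with t <= 59 (11 events):
  after event 1 (t=10: INC x by 4): {x=4}
  after event 2 (t=15: SET z = 31): {x=4, z=31}
  after event 3 (t=23: SET z = 29): {x=4, z=29}
  after event 4 (t=24: INC y by 9): {x=4, y=9, z=29}
  after event 5 (t=30: INC x by 11): {x=15, y=9, z=29}
  after event 6 (t=31: INC z by 5): {x=15, y=9, z=34}
  after event 7 (t=35: INC y by 1): {x=15, y=10, z=34}
  after event 8 (t=44: SET x = 2): {x=2, y=10, z=34}
  after event 9 (t=48: DEL z): {x=2, y=10}
  after event 10 (t=57: DEC y by 14): {x=2, y=-4}
  after event 11 (t=59: INC z by 9): {x=2, y=-4, z=9}

Answer: {x=2, y=-4, z=9}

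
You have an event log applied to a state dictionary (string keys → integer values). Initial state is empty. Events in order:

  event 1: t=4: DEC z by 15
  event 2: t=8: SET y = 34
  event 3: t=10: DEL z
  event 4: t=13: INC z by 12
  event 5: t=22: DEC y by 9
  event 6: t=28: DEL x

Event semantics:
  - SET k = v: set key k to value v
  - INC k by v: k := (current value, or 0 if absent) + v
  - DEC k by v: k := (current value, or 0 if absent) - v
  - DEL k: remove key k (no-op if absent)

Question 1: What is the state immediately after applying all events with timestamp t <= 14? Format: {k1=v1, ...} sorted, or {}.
Apply events with t <= 14 (4 events):
  after event 1 (t=4: DEC z by 15): {z=-15}
  after event 2 (t=8: SET y = 34): {y=34, z=-15}
  after event 3 (t=10: DEL z): {y=34}
  after event 4 (t=13: INC z by 12): {y=34, z=12}

Answer: {y=34, z=12}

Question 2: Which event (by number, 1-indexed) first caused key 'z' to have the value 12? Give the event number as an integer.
Answer: 4

Derivation:
Looking for first event where z becomes 12:
  event 1: z = -15
  event 2: z = -15
  event 3: z = (absent)
  event 4: z (absent) -> 12  <-- first match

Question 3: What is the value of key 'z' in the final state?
Track key 'z' through all 6 events:
  event 1 (t=4: DEC z by 15): z (absent) -> -15
  event 2 (t=8: SET y = 34): z unchanged
  event 3 (t=10: DEL z): z -15 -> (absent)
  event 4 (t=13: INC z by 12): z (absent) -> 12
  event 5 (t=22: DEC y by 9): z unchanged
  event 6 (t=28: DEL x): z unchanged
Final: z = 12

Answer: 12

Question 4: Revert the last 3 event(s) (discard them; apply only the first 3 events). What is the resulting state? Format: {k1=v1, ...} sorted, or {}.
Keep first 3 events (discard last 3):
  after event 1 (t=4: DEC z by 15): {z=-15}
  after event 2 (t=8: SET y = 34): {y=34, z=-15}
  after event 3 (t=10: DEL z): {y=34}

Answer: {y=34}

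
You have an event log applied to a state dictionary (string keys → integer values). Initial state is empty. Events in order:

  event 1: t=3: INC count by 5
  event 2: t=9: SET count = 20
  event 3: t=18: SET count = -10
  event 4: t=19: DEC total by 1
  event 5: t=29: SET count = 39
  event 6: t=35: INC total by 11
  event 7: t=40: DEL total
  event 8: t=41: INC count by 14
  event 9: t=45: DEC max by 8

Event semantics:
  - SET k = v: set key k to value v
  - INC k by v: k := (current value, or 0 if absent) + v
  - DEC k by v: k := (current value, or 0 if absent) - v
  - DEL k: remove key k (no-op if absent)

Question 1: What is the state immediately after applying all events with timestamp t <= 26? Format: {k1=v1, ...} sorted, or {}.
Apply events with t <= 26 (4 events):
  after event 1 (t=3: INC count by 5): {count=5}
  after event 2 (t=9: SET count = 20): {count=20}
  after event 3 (t=18: SET count = -10): {count=-10}
  after event 4 (t=19: DEC total by 1): {count=-10, total=-1}

Answer: {count=-10, total=-1}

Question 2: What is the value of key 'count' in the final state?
Track key 'count' through all 9 events:
  event 1 (t=3: INC count by 5): count (absent) -> 5
  event 2 (t=9: SET count = 20): count 5 -> 20
  event 3 (t=18: SET count = -10): count 20 -> -10
  event 4 (t=19: DEC total by 1): count unchanged
  event 5 (t=29: SET count = 39): count -10 -> 39
  event 6 (t=35: INC total by 11): count unchanged
  event 7 (t=40: DEL total): count unchanged
  event 8 (t=41: INC count by 14): count 39 -> 53
  event 9 (t=45: DEC max by 8): count unchanged
Final: count = 53

Answer: 53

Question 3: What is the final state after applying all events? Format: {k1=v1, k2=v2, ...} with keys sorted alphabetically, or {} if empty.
  after event 1 (t=3: INC count by 5): {count=5}
  after event 2 (t=9: SET count = 20): {count=20}
  after event 3 (t=18: SET count = -10): {count=-10}
  after event 4 (t=19: DEC total by 1): {count=-10, total=-1}
  after event 5 (t=29: SET count = 39): {count=39, total=-1}
  after event 6 (t=35: INC total by 11): {count=39, total=10}
  after event 7 (t=40: DEL total): {count=39}
  after event 8 (t=41: INC count by 14): {count=53}
  after event 9 (t=45: DEC max by 8): {count=53, max=-8}

Answer: {count=53, max=-8}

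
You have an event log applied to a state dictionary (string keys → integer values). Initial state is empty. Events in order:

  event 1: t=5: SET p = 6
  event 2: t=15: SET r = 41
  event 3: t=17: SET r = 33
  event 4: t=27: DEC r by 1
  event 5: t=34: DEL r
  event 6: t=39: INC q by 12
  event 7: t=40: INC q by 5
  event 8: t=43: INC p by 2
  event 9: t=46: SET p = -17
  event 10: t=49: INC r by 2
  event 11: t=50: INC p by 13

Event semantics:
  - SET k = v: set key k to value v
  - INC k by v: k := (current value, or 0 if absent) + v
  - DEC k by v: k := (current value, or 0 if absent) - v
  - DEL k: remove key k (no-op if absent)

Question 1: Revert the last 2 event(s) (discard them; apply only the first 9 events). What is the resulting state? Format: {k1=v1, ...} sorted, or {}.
Answer: {p=-17, q=17}

Derivation:
Keep first 9 events (discard last 2):
  after event 1 (t=5: SET p = 6): {p=6}
  after event 2 (t=15: SET r = 41): {p=6, r=41}
  after event 3 (t=17: SET r = 33): {p=6, r=33}
  after event 4 (t=27: DEC r by 1): {p=6, r=32}
  after event 5 (t=34: DEL r): {p=6}
  after event 6 (t=39: INC q by 12): {p=6, q=12}
  after event 7 (t=40: INC q by 5): {p=6, q=17}
  after event 8 (t=43: INC p by 2): {p=8, q=17}
  after event 9 (t=46: SET p = -17): {p=-17, q=17}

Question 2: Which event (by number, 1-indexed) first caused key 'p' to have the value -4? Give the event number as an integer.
Answer: 11

Derivation:
Looking for first event where p becomes -4:
  event 1: p = 6
  event 2: p = 6
  event 3: p = 6
  event 4: p = 6
  event 5: p = 6
  event 6: p = 6
  event 7: p = 6
  event 8: p = 8
  event 9: p = -17
  event 10: p = -17
  event 11: p -17 -> -4  <-- first match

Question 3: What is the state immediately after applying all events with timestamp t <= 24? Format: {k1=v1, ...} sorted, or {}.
Answer: {p=6, r=33}

Derivation:
Apply events with t <= 24 (3 events):
  after event 1 (t=5: SET p = 6): {p=6}
  after event 2 (t=15: SET r = 41): {p=6, r=41}
  after event 3 (t=17: SET r = 33): {p=6, r=33}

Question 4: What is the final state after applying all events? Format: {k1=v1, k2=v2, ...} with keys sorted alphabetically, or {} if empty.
  after event 1 (t=5: SET p = 6): {p=6}
  after event 2 (t=15: SET r = 41): {p=6, r=41}
  after event 3 (t=17: SET r = 33): {p=6, r=33}
  after event 4 (t=27: DEC r by 1): {p=6, r=32}
  after event 5 (t=34: DEL r): {p=6}
  after event 6 (t=39: INC q by 12): {p=6, q=12}
  after event 7 (t=40: INC q by 5): {p=6, q=17}
  after event 8 (t=43: INC p by 2): {p=8, q=17}
  after event 9 (t=46: SET p = -17): {p=-17, q=17}
  after event 10 (t=49: INC r by 2): {p=-17, q=17, r=2}
  after event 11 (t=50: INC p by 13): {p=-4, q=17, r=2}

Answer: {p=-4, q=17, r=2}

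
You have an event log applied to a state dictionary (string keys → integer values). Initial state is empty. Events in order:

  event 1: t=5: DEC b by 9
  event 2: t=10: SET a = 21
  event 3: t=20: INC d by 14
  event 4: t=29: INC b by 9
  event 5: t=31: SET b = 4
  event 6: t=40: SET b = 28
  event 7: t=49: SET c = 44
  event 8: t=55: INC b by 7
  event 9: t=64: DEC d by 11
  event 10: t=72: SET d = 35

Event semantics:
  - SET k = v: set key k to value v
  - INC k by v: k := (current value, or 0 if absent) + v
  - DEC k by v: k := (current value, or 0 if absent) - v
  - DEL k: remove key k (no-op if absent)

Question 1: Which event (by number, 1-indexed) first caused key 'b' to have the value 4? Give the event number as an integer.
Answer: 5

Derivation:
Looking for first event where b becomes 4:
  event 1: b = -9
  event 2: b = -9
  event 3: b = -9
  event 4: b = 0
  event 5: b 0 -> 4  <-- first match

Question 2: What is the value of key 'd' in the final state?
Track key 'd' through all 10 events:
  event 1 (t=5: DEC b by 9): d unchanged
  event 2 (t=10: SET a = 21): d unchanged
  event 3 (t=20: INC d by 14): d (absent) -> 14
  event 4 (t=29: INC b by 9): d unchanged
  event 5 (t=31: SET b = 4): d unchanged
  event 6 (t=40: SET b = 28): d unchanged
  event 7 (t=49: SET c = 44): d unchanged
  event 8 (t=55: INC b by 7): d unchanged
  event 9 (t=64: DEC d by 11): d 14 -> 3
  event 10 (t=72: SET d = 35): d 3 -> 35
Final: d = 35

Answer: 35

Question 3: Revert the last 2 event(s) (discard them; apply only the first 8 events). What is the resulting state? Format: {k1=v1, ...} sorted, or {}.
Answer: {a=21, b=35, c=44, d=14}

Derivation:
Keep first 8 events (discard last 2):
  after event 1 (t=5: DEC b by 9): {b=-9}
  after event 2 (t=10: SET a = 21): {a=21, b=-9}
  after event 3 (t=20: INC d by 14): {a=21, b=-9, d=14}
  after event 4 (t=29: INC b by 9): {a=21, b=0, d=14}
  after event 5 (t=31: SET b = 4): {a=21, b=4, d=14}
  after event 6 (t=40: SET b = 28): {a=21, b=28, d=14}
  after event 7 (t=49: SET c = 44): {a=21, b=28, c=44, d=14}
  after event 8 (t=55: INC b by 7): {a=21, b=35, c=44, d=14}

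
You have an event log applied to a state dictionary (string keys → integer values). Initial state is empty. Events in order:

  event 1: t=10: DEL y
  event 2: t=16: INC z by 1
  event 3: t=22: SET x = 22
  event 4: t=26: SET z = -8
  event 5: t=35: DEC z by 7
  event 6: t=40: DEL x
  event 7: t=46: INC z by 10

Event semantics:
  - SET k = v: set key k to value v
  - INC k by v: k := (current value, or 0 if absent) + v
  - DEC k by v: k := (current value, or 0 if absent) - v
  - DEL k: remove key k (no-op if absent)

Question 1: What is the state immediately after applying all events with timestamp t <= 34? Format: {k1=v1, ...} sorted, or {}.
Answer: {x=22, z=-8}

Derivation:
Apply events with t <= 34 (4 events):
  after event 1 (t=10: DEL y): {}
  after event 2 (t=16: INC z by 1): {z=1}
  after event 3 (t=22: SET x = 22): {x=22, z=1}
  after event 4 (t=26: SET z = -8): {x=22, z=-8}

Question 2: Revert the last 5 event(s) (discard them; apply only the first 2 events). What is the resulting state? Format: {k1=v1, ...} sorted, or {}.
Keep first 2 events (discard last 5):
  after event 1 (t=10: DEL y): {}
  after event 2 (t=16: INC z by 1): {z=1}

Answer: {z=1}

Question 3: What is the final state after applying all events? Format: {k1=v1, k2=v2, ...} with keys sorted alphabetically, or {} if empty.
Answer: {z=-5}

Derivation:
  after event 1 (t=10: DEL y): {}
  after event 2 (t=16: INC z by 1): {z=1}
  after event 3 (t=22: SET x = 22): {x=22, z=1}
  after event 4 (t=26: SET z = -8): {x=22, z=-8}
  after event 5 (t=35: DEC z by 7): {x=22, z=-15}
  after event 6 (t=40: DEL x): {z=-15}
  after event 7 (t=46: INC z by 10): {z=-5}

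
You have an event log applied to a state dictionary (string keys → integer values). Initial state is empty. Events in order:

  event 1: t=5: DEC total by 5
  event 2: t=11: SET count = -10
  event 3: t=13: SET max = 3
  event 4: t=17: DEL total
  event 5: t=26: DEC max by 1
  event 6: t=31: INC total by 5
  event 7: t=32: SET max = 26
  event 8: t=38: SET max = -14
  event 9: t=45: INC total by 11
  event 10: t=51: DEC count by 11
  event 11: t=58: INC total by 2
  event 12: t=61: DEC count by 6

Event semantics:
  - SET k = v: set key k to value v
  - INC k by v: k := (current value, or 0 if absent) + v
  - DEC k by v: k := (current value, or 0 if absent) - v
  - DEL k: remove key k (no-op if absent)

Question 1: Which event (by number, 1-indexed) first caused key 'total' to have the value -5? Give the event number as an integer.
Looking for first event where total becomes -5:
  event 1: total (absent) -> -5  <-- first match

Answer: 1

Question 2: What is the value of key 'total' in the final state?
Track key 'total' through all 12 events:
  event 1 (t=5: DEC total by 5): total (absent) -> -5
  event 2 (t=11: SET count = -10): total unchanged
  event 3 (t=13: SET max = 3): total unchanged
  event 4 (t=17: DEL total): total -5 -> (absent)
  event 5 (t=26: DEC max by 1): total unchanged
  event 6 (t=31: INC total by 5): total (absent) -> 5
  event 7 (t=32: SET max = 26): total unchanged
  event 8 (t=38: SET max = -14): total unchanged
  event 9 (t=45: INC total by 11): total 5 -> 16
  event 10 (t=51: DEC count by 11): total unchanged
  event 11 (t=58: INC total by 2): total 16 -> 18
  event 12 (t=61: DEC count by 6): total unchanged
Final: total = 18

Answer: 18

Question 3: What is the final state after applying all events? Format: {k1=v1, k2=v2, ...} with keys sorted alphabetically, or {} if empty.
Answer: {count=-27, max=-14, total=18}

Derivation:
  after event 1 (t=5: DEC total by 5): {total=-5}
  after event 2 (t=11: SET count = -10): {count=-10, total=-5}
  after event 3 (t=13: SET max = 3): {count=-10, max=3, total=-5}
  after event 4 (t=17: DEL total): {count=-10, max=3}
  after event 5 (t=26: DEC max by 1): {count=-10, max=2}
  after event 6 (t=31: INC total by 5): {count=-10, max=2, total=5}
  after event 7 (t=32: SET max = 26): {count=-10, max=26, total=5}
  after event 8 (t=38: SET max = -14): {count=-10, max=-14, total=5}
  after event 9 (t=45: INC total by 11): {count=-10, max=-14, total=16}
  after event 10 (t=51: DEC count by 11): {count=-21, max=-14, total=16}
  after event 11 (t=58: INC total by 2): {count=-21, max=-14, total=18}
  after event 12 (t=61: DEC count by 6): {count=-27, max=-14, total=18}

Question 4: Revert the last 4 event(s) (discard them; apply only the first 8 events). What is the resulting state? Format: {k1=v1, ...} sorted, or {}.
Answer: {count=-10, max=-14, total=5}

Derivation:
Keep first 8 events (discard last 4):
  after event 1 (t=5: DEC total by 5): {total=-5}
  after event 2 (t=11: SET count = -10): {count=-10, total=-5}
  after event 3 (t=13: SET max = 3): {count=-10, max=3, total=-5}
  after event 4 (t=17: DEL total): {count=-10, max=3}
  after event 5 (t=26: DEC max by 1): {count=-10, max=2}
  after event 6 (t=31: INC total by 5): {count=-10, max=2, total=5}
  after event 7 (t=32: SET max = 26): {count=-10, max=26, total=5}
  after event 8 (t=38: SET max = -14): {count=-10, max=-14, total=5}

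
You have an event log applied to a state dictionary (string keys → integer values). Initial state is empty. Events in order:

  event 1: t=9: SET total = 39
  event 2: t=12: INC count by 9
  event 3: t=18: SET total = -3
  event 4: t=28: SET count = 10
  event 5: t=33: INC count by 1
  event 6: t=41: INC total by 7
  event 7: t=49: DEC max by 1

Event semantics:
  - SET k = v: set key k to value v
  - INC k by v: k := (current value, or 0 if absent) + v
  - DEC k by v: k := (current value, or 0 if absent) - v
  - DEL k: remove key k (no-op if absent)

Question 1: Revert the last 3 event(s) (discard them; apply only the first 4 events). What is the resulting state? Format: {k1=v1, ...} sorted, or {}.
Keep first 4 events (discard last 3):
  after event 1 (t=9: SET total = 39): {total=39}
  after event 2 (t=12: INC count by 9): {count=9, total=39}
  after event 3 (t=18: SET total = -3): {count=9, total=-3}
  after event 4 (t=28: SET count = 10): {count=10, total=-3}

Answer: {count=10, total=-3}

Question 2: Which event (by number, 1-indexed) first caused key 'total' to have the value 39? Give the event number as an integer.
Looking for first event where total becomes 39:
  event 1: total (absent) -> 39  <-- first match

Answer: 1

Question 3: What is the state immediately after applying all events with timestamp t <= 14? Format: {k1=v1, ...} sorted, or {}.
Answer: {count=9, total=39}

Derivation:
Apply events with t <= 14 (2 events):
  after event 1 (t=9: SET total = 39): {total=39}
  after event 2 (t=12: INC count by 9): {count=9, total=39}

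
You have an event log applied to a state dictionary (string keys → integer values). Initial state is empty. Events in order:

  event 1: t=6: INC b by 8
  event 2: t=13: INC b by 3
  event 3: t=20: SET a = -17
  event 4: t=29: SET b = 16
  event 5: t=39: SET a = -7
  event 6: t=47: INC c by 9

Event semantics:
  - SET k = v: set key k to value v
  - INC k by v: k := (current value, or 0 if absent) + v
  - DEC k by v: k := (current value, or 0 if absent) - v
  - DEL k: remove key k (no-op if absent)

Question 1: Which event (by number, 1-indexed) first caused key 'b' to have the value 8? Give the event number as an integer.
Looking for first event where b becomes 8:
  event 1: b (absent) -> 8  <-- first match

Answer: 1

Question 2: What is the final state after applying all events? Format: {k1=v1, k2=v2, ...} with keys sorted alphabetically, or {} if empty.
Answer: {a=-7, b=16, c=9}

Derivation:
  after event 1 (t=6: INC b by 8): {b=8}
  after event 2 (t=13: INC b by 3): {b=11}
  after event 3 (t=20: SET a = -17): {a=-17, b=11}
  after event 4 (t=29: SET b = 16): {a=-17, b=16}
  after event 5 (t=39: SET a = -7): {a=-7, b=16}
  after event 6 (t=47: INC c by 9): {a=-7, b=16, c=9}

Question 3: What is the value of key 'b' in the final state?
Answer: 16

Derivation:
Track key 'b' through all 6 events:
  event 1 (t=6: INC b by 8): b (absent) -> 8
  event 2 (t=13: INC b by 3): b 8 -> 11
  event 3 (t=20: SET a = -17): b unchanged
  event 4 (t=29: SET b = 16): b 11 -> 16
  event 5 (t=39: SET a = -7): b unchanged
  event 6 (t=47: INC c by 9): b unchanged
Final: b = 16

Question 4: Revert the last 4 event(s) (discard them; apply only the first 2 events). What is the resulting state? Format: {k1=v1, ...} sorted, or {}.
Keep first 2 events (discard last 4):
  after event 1 (t=6: INC b by 8): {b=8}
  after event 2 (t=13: INC b by 3): {b=11}

Answer: {b=11}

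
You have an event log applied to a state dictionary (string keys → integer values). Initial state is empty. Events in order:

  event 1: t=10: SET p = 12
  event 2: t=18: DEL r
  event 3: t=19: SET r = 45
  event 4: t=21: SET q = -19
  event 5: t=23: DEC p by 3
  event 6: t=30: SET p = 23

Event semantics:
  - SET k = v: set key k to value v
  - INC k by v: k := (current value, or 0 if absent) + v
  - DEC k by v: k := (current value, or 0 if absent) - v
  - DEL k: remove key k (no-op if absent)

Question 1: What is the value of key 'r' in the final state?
Track key 'r' through all 6 events:
  event 1 (t=10: SET p = 12): r unchanged
  event 2 (t=18: DEL r): r (absent) -> (absent)
  event 3 (t=19: SET r = 45): r (absent) -> 45
  event 4 (t=21: SET q = -19): r unchanged
  event 5 (t=23: DEC p by 3): r unchanged
  event 6 (t=30: SET p = 23): r unchanged
Final: r = 45

Answer: 45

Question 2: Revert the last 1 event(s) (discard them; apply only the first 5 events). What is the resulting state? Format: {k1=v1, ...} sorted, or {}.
Answer: {p=9, q=-19, r=45}

Derivation:
Keep first 5 events (discard last 1):
  after event 1 (t=10: SET p = 12): {p=12}
  after event 2 (t=18: DEL r): {p=12}
  after event 3 (t=19: SET r = 45): {p=12, r=45}
  after event 4 (t=21: SET q = -19): {p=12, q=-19, r=45}
  after event 5 (t=23: DEC p by 3): {p=9, q=-19, r=45}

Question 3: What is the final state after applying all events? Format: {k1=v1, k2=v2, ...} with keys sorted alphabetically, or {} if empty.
  after event 1 (t=10: SET p = 12): {p=12}
  after event 2 (t=18: DEL r): {p=12}
  after event 3 (t=19: SET r = 45): {p=12, r=45}
  after event 4 (t=21: SET q = -19): {p=12, q=-19, r=45}
  after event 5 (t=23: DEC p by 3): {p=9, q=-19, r=45}
  after event 6 (t=30: SET p = 23): {p=23, q=-19, r=45}

Answer: {p=23, q=-19, r=45}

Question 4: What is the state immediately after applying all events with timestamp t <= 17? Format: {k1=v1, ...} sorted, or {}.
Answer: {p=12}

Derivation:
Apply events with t <= 17 (1 events):
  after event 1 (t=10: SET p = 12): {p=12}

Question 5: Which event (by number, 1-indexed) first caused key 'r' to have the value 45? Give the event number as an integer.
Answer: 3

Derivation:
Looking for first event where r becomes 45:
  event 3: r (absent) -> 45  <-- first match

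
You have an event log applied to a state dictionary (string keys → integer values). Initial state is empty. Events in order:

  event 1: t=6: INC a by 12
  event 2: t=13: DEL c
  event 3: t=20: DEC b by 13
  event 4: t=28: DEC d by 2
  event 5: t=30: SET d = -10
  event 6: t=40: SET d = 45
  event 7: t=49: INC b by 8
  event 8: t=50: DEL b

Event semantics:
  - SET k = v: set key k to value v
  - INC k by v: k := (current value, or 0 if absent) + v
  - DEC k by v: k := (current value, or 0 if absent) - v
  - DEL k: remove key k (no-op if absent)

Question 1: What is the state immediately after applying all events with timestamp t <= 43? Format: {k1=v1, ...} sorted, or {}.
Answer: {a=12, b=-13, d=45}

Derivation:
Apply events with t <= 43 (6 events):
  after event 1 (t=6: INC a by 12): {a=12}
  after event 2 (t=13: DEL c): {a=12}
  after event 3 (t=20: DEC b by 13): {a=12, b=-13}
  after event 4 (t=28: DEC d by 2): {a=12, b=-13, d=-2}
  after event 5 (t=30: SET d = -10): {a=12, b=-13, d=-10}
  after event 6 (t=40: SET d = 45): {a=12, b=-13, d=45}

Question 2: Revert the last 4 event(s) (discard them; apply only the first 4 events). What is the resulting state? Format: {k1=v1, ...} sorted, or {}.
Answer: {a=12, b=-13, d=-2}

Derivation:
Keep first 4 events (discard last 4):
  after event 1 (t=6: INC a by 12): {a=12}
  after event 2 (t=13: DEL c): {a=12}
  after event 3 (t=20: DEC b by 13): {a=12, b=-13}
  after event 4 (t=28: DEC d by 2): {a=12, b=-13, d=-2}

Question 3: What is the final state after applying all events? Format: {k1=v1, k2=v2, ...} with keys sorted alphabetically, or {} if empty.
  after event 1 (t=6: INC a by 12): {a=12}
  after event 2 (t=13: DEL c): {a=12}
  after event 3 (t=20: DEC b by 13): {a=12, b=-13}
  after event 4 (t=28: DEC d by 2): {a=12, b=-13, d=-2}
  after event 5 (t=30: SET d = -10): {a=12, b=-13, d=-10}
  after event 6 (t=40: SET d = 45): {a=12, b=-13, d=45}
  after event 7 (t=49: INC b by 8): {a=12, b=-5, d=45}
  after event 8 (t=50: DEL b): {a=12, d=45}

Answer: {a=12, d=45}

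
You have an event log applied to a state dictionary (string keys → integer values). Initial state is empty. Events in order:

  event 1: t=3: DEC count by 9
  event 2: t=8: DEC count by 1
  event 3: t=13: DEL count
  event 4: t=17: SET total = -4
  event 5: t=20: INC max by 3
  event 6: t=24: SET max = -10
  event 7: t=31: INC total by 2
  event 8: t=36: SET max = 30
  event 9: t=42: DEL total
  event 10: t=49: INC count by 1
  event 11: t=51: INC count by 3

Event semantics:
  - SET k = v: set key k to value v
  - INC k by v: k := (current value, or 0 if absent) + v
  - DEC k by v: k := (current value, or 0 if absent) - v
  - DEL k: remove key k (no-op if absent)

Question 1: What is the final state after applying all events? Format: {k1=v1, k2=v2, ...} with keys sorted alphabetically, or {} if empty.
  after event 1 (t=3: DEC count by 9): {count=-9}
  after event 2 (t=8: DEC count by 1): {count=-10}
  after event 3 (t=13: DEL count): {}
  after event 4 (t=17: SET total = -4): {total=-4}
  after event 5 (t=20: INC max by 3): {max=3, total=-4}
  after event 6 (t=24: SET max = -10): {max=-10, total=-4}
  after event 7 (t=31: INC total by 2): {max=-10, total=-2}
  after event 8 (t=36: SET max = 30): {max=30, total=-2}
  after event 9 (t=42: DEL total): {max=30}
  after event 10 (t=49: INC count by 1): {count=1, max=30}
  after event 11 (t=51: INC count by 3): {count=4, max=30}

Answer: {count=4, max=30}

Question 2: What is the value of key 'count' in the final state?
Answer: 4

Derivation:
Track key 'count' through all 11 events:
  event 1 (t=3: DEC count by 9): count (absent) -> -9
  event 2 (t=8: DEC count by 1): count -9 -> -10
  event 3 (t=13: DEL count): count -10 -> (absent)
  event 4 (t=17: SET total = -4): count unchanged
  event 5 (t=20: INC max by 3): count unchanged
  event 6 (t=24: SET max = -10): count unchanged
  event 7 (t=31: INC total by 2): count unchanged
  event 8 (t=36: SET max = 30): count unchanged
  event 9 (t=42: DEL total): count unchanged
  event 10 (t=49: INC count by 1): count (absent) -> 1
  event 11 (t=51: INC count by 3): count 1 -> 4
Final: count = 4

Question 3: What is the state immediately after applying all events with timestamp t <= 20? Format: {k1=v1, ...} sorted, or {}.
Apply events with t <= 20 (5 events):
  after event 1 (t=3: DEC count by 9): {count=-9}
  after event 2 (t=8: DEC count by 1): {count=-10}
  after event 3 (t=13: DEL count): {}
  after event 4 (t=17: SET total = -4): {total=-4}
  after event 5 (t=20: INC max by 3): {max=3, total=-4}

Answer: {max=3, total=-4}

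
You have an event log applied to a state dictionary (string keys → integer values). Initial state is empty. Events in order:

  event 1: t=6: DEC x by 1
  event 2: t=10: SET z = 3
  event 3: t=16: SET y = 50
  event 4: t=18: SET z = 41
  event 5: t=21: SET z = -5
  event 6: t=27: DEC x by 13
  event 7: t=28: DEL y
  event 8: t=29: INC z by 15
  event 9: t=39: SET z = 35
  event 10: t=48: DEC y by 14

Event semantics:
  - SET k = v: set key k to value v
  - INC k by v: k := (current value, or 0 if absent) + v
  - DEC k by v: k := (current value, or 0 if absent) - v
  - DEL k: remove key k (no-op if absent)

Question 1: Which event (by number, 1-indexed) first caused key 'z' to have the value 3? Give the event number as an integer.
Looking for first event where z becomes 3:
  event 2: z (absent) -> 3  <-- first match

Answer: 2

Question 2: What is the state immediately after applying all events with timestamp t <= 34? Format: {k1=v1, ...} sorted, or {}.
Apply events with t <= 34 (8 events):
  after event 1 (t=6: DEC x by 1): {x=-1}
  after event 2 (t=10: SET z = 3): {x=-1, z=3}
  after event 3 (t=16: SET y = 50): {x=-1, y=50, z=3}
  after event 4 (t=18: SET z = 41): {x=-1, y=50, z=41}
  after event 5 (t=21: SET z = -5): {x=-1, y=50, z=-5}
  after event 6 (t=27: DEC x by 13): {x=-14, y=50, z=-5}
  after event 7 (t=28: DEL y): {x=-14, z=-5}
  after event 8 (t=29: INC z by 15): {x=-14, z=10}

Answer: {x=-14, z=10}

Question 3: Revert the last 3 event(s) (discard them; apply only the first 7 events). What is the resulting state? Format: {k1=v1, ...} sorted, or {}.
Answer: {x=-14, z=-5}

Derivation:
Keep first 7 events (discard last 3):
  after event 1 (t=6: DEC x by 1): {x=-1}
  after event 2 (t=10: SET z = 3): {x=-1, z=3}
  after event 3 (t=16: SET y = 50): {x=-1, y=50, z=3}
  after event 4 (t=18: SET z = 41): {x=-1, y=50, z=41}
  after event 5 (t=21: SET z = -5): {x=-1, y=50, z=-5}
  after event 6 (t=27: DEC x by 13): {x=-14, y=50, z=-5}
  after event 7 (t=28: DEL y): {x=-14, z=-5}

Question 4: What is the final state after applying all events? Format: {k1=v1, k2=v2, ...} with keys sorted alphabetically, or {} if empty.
  after event 1 (t=6: DEC x by 1): {x=-1}
  after event 2 (t=10: SET z = 3): {x=-1, z=3}
  after event 3 (t=16: SET y = 50): {x=-1, y=50, z=3}
  after event 4 (t=18: SET z = 41): {x=-1, y=50, z=41}
  after event 5 (t=21: SET z = -5): {x=-1, y=50, z=-5}
  after event 6 (t=27: DEC x by 13): {x=-14, y=50, z=-5}
  after event 7 (t=28: DEL y): {x=-14, z=-5}
  after event 8 (t=29: INC z by 15): {x=-14, z=10}
  after event 9 (t=39: SET z = 35): {x=-14, z=35}
  after event 10 (t=48: DEC y by 14): {x=-14, y=-14, z=35}

Answer: {x=-14, y=-14, z=35}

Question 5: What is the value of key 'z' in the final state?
Answer: 35

Derivation:
Track key 'z' through all 10 events:
  event 1 (t=6: DEC x by 1): z unchanged
  event 2 (t=10: SET z = 3): z (absent) -> 3
  event 3 (t=16: SET y = 50): z unchanged
  event 4 (t=18: SET z = 41): z 3 -> 41
  event 5 (t=21: SET z = -5): z 41 -> -5
  event 6 (t=27: DEC x by 13): z unchanged
  event 7 (t=28: DEL y): z unchanged
  event 8 (t=29: INC z by 15): z -5 -> 10
  event 9 (t=39: SET z = 35): z 10 -> 35
  event 10 (t=48: DEC y by 14): z unchanged
Final: z = 35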